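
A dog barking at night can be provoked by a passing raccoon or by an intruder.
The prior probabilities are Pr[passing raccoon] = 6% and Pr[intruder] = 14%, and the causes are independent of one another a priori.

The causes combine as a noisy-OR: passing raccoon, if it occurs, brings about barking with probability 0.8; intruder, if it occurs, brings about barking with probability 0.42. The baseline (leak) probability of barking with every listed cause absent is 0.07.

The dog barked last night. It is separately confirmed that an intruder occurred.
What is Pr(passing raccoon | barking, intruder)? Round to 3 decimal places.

Under noisy-OR, P(barking | causes) = 1 − (1−0.07)·∏(1−qᵢ) over the active causes.
P(barking | intruder) = 0.4606×0.94 + 0.89212×0.06 = 0.432964 + 0.053527 = 0.486491
Of this, 0.053527 comes from 0.89212×0.06 (the passing raccoon=true cases).
Hence the posterior is 0.053527/0.486491 ≈ 0.110.

Pr(passing raccoon | barking, intruder) ≈ 0.110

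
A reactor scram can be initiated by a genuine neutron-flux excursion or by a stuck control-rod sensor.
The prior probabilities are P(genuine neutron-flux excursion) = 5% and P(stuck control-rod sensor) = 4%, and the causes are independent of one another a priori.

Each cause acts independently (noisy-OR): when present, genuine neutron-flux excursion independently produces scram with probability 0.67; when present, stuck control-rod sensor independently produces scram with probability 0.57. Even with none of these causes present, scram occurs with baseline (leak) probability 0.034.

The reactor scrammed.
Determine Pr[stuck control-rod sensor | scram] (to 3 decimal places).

Pr[stuck control-rod sensor | scram] ≈ 0.273

Under noisy-OR, P(scram | causes) = 1 − (1−0.034)·∏(1−qᵢ) over the active causes.
P(scram) = 0.034×0.95×0.96 + 0.58462×0.95×0.04 + 0.68122×0.05×0.96 + 0.862925×0.05×0.04 = 0.031008 + 0.022216 + 0.032699 + 0.001726 = 0.087649
Of this, 0.023942 comes from 0.022216 + 0.001726 (the stuck control-rod sensor=true cases).
P(stuck control-rod sensor | scram) = 0.023942 / 0.087649 ≈ 0.273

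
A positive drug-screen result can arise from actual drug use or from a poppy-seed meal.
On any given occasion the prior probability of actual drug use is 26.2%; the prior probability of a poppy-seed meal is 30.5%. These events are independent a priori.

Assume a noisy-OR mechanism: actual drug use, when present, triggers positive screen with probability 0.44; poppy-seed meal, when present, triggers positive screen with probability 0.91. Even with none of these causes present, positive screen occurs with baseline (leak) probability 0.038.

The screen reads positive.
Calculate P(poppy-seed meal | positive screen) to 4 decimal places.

Under noisy-OR, P(positive screen | causes) = 1 − (1−0.038)·∏(1−qᵢ) over the active causes.
For the numerator, keep only poppy-seed meal=true terms: 0.205602 + 0.076036 = 0.281638
Normalizer over all consistent configurations: 0.038·0.738·0.695 + 0.91342·0.738·0.305 + 0.46128·0.262·0.695 + 0.951515·0.262·0.305 = 0.385123
P(poppy-seed meal | positive screen) = 0.281638/0.385123 ≈ 0.7313

P(poppy-seed meal | positive screen) ≈ 0.7313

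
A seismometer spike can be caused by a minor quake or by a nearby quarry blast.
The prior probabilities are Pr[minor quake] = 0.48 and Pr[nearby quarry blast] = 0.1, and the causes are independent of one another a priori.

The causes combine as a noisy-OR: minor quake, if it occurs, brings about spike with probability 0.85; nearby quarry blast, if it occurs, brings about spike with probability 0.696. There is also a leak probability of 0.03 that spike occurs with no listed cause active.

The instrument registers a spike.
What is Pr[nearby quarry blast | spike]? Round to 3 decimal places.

Under noisy-OR, P(spike | causes) = 1 − (1−0.03)·∏(1−qᵢ) over the active causes.
P(spike) = 0.03×0.52×0.9 + 0.70512×0.52×0.1 + 0.8545×0.48×0.9 + 0.955768×0.48×0.1 = 0.014040 + 0.036666 + 0.369144 + 0.045877 = 0.465727
Of this, 0.082543 comes from 0.036666 + 0.045877 (the nearby quarry blast=true cases).
So P(nearby quarry blast | spike) = 0.082543/0.465727 ≈ 0.177.

Pr[nearby quarry blast | spike] ≈ 0.177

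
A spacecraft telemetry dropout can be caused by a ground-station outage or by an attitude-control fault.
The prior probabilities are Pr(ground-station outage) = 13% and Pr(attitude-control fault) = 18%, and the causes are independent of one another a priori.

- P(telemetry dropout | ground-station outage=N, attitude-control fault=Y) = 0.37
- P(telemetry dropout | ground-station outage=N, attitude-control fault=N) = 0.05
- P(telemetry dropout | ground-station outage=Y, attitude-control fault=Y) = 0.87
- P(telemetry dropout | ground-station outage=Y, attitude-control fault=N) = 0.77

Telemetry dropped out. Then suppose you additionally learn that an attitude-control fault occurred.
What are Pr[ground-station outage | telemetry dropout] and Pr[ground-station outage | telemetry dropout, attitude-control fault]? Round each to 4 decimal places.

Pr[ground-station outage | telemetry dropout] ≈ 0.5225; Pr[ground-station outage | telemetry dropout, attitude-control fault] ≈ 0.2600

By total probability over the 4 (ground-station outage, attitude-control fault) configurations:
  P(telemetry dropout) = 0.05*0.87*0.82 + 0.37*0.87*0.18 + 0.77*0.13*0.82 + 0.87*0.13*0.18
        = 0.035670 + 0.057942 + 0.082082 + 0.020358 = 0.196052
The terms with ground-station outage present sum to 0.102440, so
  P(ground-station outage | telemetry dropout) = 0.102440 / 0.196052 ≈ 0.5225

Now also conditioning on attitude-control fault=true:
Sum P(telemetry dropout|·) weighted by the priors over both values of ground-station outage:
  P(telemetry dropout | attitude-control fault) = 0.37·0.87 + 0.87·0.13
        = 0.321900 + 0.113100 = 0.435000
Configurations with ground-station outage contribute 0.113100, so
  P(ground-station outage | telemetry dropout, attitude-control fault) = 0.113100 / 0.435000 ≈ 0.2600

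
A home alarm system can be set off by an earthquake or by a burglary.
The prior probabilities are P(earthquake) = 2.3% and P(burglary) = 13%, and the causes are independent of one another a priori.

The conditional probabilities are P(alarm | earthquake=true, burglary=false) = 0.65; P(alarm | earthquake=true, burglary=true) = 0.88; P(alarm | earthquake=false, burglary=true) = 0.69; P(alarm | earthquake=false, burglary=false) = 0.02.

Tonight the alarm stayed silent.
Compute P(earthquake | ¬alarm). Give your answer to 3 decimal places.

Enumerate the 4 (earthquake, burglary) configurations and weight by the priors:
  P(¬alarm) = 0.98×0.977×0.87 + 0.31×0.977×0.13 + 0.35×0.023×0.87 + 0.12×0.023×0.13
        = 0.832990 + 0.039373 + 0.007004 + 0.000359 = 0.879726
Configurations with earthquake contribute 0.007363, so
  P(earthquake | ¬alarm) = 0.007363 / 0.879726 ≈ 0.008

P(earthquake | ¬alarm) ≈ 0.008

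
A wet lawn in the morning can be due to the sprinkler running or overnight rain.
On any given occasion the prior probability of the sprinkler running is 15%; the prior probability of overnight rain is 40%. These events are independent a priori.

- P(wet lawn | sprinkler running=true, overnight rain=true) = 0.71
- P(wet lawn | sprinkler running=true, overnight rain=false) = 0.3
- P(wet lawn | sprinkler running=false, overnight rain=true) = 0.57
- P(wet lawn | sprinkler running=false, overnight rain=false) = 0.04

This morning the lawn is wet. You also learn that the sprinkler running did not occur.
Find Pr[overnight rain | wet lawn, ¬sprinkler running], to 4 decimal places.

Pr[overnight rain | wet lawn, ¬sprinkler running] ≈ 0.9048

By total probability over both values of overnight rain:
  P(wet lawn | ¬sprinkler running) = 0.04×0.6 + 0.57×0.4
        = 0.024000 + 0.228000 = 0.252000
Keeping only the overnight rain-present terms gives 0.228000, so
  P(overnight rain | wet lawn, ¬sprinkler running) = 0.228000 / 0.252000 ≈ 0.9048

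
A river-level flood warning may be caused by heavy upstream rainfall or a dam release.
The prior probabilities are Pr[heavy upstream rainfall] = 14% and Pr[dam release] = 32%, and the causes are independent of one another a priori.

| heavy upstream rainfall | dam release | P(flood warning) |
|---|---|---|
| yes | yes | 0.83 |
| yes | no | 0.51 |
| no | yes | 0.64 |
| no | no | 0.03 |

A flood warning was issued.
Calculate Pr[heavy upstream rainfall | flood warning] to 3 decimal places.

Pr[heavy upstream rainfall | flood warning] ≈ 0.307

P(flood warning) = 0.03×0.86×0.68 + 0.64×0.86×0.32 + 0.51×0.14×0.68 + 0.83×0.14×0.32 = 0.017544 + 0.176128 + 0.048552 + 0.037184 = 0.279408
Restricting to configurations with heavy upstream rainfall present: 0.048552 + 0.037184 = 0.085736.
Hence the posterior is 0.085736/0.279408 ≈ 0.307.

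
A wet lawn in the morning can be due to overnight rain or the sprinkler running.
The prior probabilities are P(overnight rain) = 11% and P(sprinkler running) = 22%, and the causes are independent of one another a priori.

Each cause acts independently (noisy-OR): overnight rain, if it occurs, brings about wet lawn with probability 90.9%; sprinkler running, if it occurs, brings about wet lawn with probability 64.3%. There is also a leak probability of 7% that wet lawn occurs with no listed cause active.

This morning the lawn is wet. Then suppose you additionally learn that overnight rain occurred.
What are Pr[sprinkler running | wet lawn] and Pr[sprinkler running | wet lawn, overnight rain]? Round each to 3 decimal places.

Pr[sprinkler running | wet lawn] ≈ 0.548; Pr[sprinkler running | wet lawn, overnight rain] ≈ 0.230

Under noisy-OR, P(wet lawn | causes) = 1 − (1−0.07)·∏(1−qᵢ) over the active causes.
Sum P(wet lawn|·) weighted by the priors over the 4 (overnight rain, sprinkler running) configurations:
  P(wet lawn) = 0.07·0.89·0.78 + 0.66799·0.89·0.22 + 0.91537·0.11·0.78 + 0.969787·0.11·0.22
        = 0.048594 + 0.130792 + 0.078539 + 0.023469 = 0.281394
The terms with sprinkler running present sum to 0.154261, so
  P(sprinkler running | wet lawn) = 0.154261 / 0.281394 ≈ 0.548

Now also conditioning on overnight rain=true:
Enumerate both values of sprinkler running and weight by the priors:
  P(wet lawn | overnight rain) = 0.91537*0.78 + 0.969787*0.22
        = 0.713989 + 0.213353 = 0.927342
Configurations with sprinkler running contribute 0.213353, so
  P(sprinkler running | wet lawn, overnight rain) = 0.213353 / 0.927342 ≈ 0.230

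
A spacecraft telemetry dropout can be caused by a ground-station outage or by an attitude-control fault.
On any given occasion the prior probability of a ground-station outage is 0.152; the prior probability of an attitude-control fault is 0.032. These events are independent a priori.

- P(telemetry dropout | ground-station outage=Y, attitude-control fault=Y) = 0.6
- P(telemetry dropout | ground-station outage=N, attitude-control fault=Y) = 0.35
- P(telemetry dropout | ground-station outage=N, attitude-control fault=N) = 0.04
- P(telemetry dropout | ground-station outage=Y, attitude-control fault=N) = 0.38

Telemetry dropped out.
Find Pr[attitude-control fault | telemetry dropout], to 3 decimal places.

Pr[attitude-control fault | telemetry dropout] ≈ 0.123

P(telemetry dropout) = 0.04*0.848*0.968 + 0.35*0.848*0.032 + 0.38*0.152*0.968 + 0.6*0.152*0.032 = 0.032835 + 0.009498 + 0.055912 + 0.002918 = 0.101163
Restricting to configurations with attitude-control fault present: 0.009498 + 0.002918 = 0.012416.
Hence the posterior is 0.012416/0.101163 ≈ 0.123.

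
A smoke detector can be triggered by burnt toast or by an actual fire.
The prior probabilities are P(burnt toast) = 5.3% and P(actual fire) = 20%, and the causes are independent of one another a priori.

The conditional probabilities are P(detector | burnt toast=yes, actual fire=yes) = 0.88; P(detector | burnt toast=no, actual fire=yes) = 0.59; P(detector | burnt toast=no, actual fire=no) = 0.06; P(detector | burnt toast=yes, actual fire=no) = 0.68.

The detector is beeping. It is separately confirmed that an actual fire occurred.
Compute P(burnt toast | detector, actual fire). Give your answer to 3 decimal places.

P(detector | actual fire) = 0.59*0.947 + 0.88*0.053 = 0.558730 + 0.046640 = 0.605370
The burnt toast-present share is 0.88*0.053 = 0.046640.
So P(burnt toast | detector, actual fire) = 0.046640/0.605370 ≈ 0.077.

P(burnt toast | detector, actual fire) ≈ 0.077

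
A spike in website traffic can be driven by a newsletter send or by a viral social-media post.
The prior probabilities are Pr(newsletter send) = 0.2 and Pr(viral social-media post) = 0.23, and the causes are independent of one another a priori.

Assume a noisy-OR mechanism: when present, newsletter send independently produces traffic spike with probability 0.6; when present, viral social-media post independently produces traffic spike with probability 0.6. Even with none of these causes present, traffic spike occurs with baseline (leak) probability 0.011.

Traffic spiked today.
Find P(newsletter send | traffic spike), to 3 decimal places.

Under noisy-OR, P(traffic spike | causes) = 1 − (1−0.011)·∏(1−qᵢ) over the active causes.
By total probability over the 4 (newsletter send, viral social-media post) configurations:
  P(traffic spike) = 0.011*0.8*0.77 + 0.6044*0.8*0.23 + 0.6044*0.2*0.77 + 0.84176*0.2*0.23
        = 0.006776 + 0.111210 + 0.093078 + 0.038721 = 0.249785
The terms with newsletter send present sum to 0.131799, so
  P(newsletter send | traffic spike) = 0.131799 / 0.249785 ≈ 0.528

P(newsletter send | traffic spike) ≈ 0.528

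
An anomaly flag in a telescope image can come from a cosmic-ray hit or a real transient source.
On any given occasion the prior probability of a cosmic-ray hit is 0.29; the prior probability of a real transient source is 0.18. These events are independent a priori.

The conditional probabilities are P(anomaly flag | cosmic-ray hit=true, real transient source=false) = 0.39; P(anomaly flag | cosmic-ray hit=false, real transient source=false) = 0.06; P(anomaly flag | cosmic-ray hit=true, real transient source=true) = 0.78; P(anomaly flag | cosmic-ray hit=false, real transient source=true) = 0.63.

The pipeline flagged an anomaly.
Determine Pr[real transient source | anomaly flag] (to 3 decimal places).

Pr[real transient source | anomaly flag] ≈ 0.487

Weight on real transient source=true, given the evidence: 0.080514 + 0.040716 = 0.121230
Normalizer over all consistent configurations: 0.06×0.71×0.82 + 0.63×0.71×0.18 + 0.39×0.29×0.82 + 0.78×0.29×0.18 = 0.248904
P(real transient source | anomaly flag) = 0.121230/0.248904 ≈ 0.487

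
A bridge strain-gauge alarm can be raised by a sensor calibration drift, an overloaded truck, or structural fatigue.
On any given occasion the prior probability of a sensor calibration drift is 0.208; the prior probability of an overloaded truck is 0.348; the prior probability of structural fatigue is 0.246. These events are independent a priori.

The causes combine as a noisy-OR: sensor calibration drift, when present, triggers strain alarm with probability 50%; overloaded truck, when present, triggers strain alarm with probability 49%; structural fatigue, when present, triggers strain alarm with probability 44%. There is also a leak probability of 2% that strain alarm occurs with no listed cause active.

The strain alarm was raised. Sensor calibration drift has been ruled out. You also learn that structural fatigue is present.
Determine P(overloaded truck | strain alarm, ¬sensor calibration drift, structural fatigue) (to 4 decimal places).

Under noisy-OR, P(strain alarm | causes) = 1 − (1−0.02)·∏(1−qᵢ) over the active causes.
Sum P(strain alarm|·) weighted by the priors over both values of overloaded truck:
  P(strain alarm | ¬sensor calibration drift, structural fatigue) = 0.4512·0.652 + 0.720112·0.348
        = 0.294182 + 0.250599 = 0.544781
The terms with overloaded truck present sum to 0.250599, so
  P(overloaded truck | strain alarm, ¬sensor calibration drift, structural fatigue) = 0.250599 / 0.544781 ≈ 0.4600

P(overloaded truck | strain alarm, ¬sensor calibration drift, structural fatigue) ≈ 0.4600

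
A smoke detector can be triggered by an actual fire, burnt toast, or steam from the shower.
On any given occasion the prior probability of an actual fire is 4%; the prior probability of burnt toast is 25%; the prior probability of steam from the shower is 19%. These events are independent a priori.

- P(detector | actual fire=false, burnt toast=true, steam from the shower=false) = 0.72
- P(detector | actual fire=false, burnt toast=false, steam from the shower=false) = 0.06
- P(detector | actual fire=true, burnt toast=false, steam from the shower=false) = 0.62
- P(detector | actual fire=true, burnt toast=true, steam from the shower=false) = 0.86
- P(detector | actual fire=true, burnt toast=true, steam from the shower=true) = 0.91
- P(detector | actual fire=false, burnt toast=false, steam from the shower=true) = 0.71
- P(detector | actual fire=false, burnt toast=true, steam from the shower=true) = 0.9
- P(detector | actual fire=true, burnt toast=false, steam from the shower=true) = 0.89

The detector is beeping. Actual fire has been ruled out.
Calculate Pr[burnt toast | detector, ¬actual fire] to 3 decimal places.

P(detector | ¬actual fire) = 0.06*0.75*0.81 + 0.71*0.75*0.19 + 0.72*0.25*0.81 + 0.9*0.25*0.19 = 0.036450 + 0.101175 + 0.145800 + 0.042750 = 0.326175
Restricting to configurations with burnt toast present: 0.145800 + 0.042750 = 0.188550.
Hence the posterior is 0.188550/0.326175 ≈ 0.578.

Pr[burnt toast | detector, ¬actual fire] ≈ 0.578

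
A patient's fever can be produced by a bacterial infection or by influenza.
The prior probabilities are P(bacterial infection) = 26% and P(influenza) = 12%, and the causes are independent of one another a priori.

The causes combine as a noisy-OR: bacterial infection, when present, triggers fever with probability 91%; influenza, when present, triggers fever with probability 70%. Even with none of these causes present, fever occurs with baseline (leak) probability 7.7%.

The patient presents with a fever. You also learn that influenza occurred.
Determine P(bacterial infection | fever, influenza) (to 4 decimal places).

Under noisy-OR, P(fever | causes) = 1 − (1−0.077)·∏(1−qᵢ) over the active causes.
Weight on bacterial infection=true, given the evidence: 0.975079·0.26 = 0.253521
Denominator P(fever | influenza): 0.7231·0.74 + 0.975079·0.26 = 0.788615
Posterior = 0.253521 / 0.788615 ≈ 0.3215

P(bacterial infection | fever, influenza) ≈ 0.3215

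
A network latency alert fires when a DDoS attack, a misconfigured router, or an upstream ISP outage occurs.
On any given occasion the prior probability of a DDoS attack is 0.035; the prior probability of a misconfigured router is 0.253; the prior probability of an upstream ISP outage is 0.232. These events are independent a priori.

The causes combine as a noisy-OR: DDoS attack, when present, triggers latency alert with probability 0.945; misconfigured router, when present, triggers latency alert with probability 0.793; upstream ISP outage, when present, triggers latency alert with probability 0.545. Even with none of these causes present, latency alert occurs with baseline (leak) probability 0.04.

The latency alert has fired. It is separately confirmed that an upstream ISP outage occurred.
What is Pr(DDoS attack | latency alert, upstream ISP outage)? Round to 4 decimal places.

Under noisy-OR, P(latency alert | causes) = 1 − (1−0.04)·∏(1−qᵢ) over the active causes.
For the numerator, keep only DDoS attack=true terms: 0.025517 + 0.008811 = 0.034328
Normalizer over all consistent configurations: 0.5632*0.965*0.747 + 0.909582*0.965*0.253 + 0.975976*0.035*0.747 + 0.995027*0.035*0.253 = 0.662384
Posterior = 0.034328 / 0.662384 ≈ 0.0518

Pr(DDoS attack | latency alert, upstream ISP outage) ≈ 0.0518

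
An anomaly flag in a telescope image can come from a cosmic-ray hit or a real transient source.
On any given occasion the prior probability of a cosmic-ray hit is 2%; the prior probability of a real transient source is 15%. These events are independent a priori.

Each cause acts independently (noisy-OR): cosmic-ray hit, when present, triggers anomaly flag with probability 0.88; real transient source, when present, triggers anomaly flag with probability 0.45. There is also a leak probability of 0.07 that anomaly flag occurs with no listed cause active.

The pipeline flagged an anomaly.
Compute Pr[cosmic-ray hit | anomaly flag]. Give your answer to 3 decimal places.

Under noisy-OR, P(anomaly flag | causes) = 1 − (1−0.07)·∏(1−qᵢ) over the active causes.
Weight on cosmic-ray hit=true, given the evidence: 0.015103 + 0.002816 = 0.017919
Denominator P(anomaly flag): 0.07·0.98·0.85 + 0.4885·0.98·0.15 + 0.8884·0.02·0.85 + 0.93862·0.02·0.15 = 0.148038
P(cosmic-ray hit | anomaly flag) = 0.017919/0.148038 ≈ 0.121

Pr[cosmic-ray hit | anomaly flag] ≈ 0.121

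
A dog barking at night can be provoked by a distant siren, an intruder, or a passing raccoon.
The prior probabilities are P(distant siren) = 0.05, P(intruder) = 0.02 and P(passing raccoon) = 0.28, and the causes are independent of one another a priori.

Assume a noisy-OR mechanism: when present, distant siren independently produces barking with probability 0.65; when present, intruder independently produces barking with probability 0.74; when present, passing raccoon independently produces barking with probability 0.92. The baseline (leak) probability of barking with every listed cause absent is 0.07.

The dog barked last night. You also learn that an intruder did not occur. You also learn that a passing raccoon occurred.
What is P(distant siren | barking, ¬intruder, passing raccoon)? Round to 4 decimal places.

Under noisy-OR, P(barking | causes) = 1 − (1−0.07)·∏(1−qᵢ) over the active causes.
Sum P(barking|·) weighted by the priors over both values of distant siren:
  P(barking | ¬intruder, passing raccoon) = 0.9256×0.95 + 0.97396×0.05
        = 0.879320 + 0.048698 = 0.928018
The terms with distant siren present sum to 0.048698, so
  P(distant siren | barking, ¬intruder, passing raccoon) = 0.048698 / 0.928018 ≈ 0.0525

P(distant siren | barking, ¬intruder, passing raccoon) ≈ 0.0525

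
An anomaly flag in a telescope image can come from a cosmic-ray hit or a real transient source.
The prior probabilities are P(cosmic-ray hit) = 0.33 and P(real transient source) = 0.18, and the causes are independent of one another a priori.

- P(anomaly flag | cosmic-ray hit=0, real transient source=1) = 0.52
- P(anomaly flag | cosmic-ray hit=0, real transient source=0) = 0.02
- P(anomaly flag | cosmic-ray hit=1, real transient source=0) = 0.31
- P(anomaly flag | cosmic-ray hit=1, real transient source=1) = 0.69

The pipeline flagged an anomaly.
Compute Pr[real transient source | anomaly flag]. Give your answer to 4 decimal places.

Enumerate the 4 (cosmic-ray hit, real transient source) configurations and weight by the priors:
  P(anomaly flag) = 0.02·0.67·0.82 + 0.52·0.67·0.18 + 0.31·0.33·0.82 + 0.69·0.33·0.18
        = 0.010988 + 0.062712 + 0.083886 + 0.040986 = 0.198572
Keeping only the real transient source-present terms gives 0.103698, so
  P(real transient source | anomaly flag) = 0.103698 / 0.198572 ≈ 0.5222

Pr[real transient source | anomaly flag] ≈ 0.5222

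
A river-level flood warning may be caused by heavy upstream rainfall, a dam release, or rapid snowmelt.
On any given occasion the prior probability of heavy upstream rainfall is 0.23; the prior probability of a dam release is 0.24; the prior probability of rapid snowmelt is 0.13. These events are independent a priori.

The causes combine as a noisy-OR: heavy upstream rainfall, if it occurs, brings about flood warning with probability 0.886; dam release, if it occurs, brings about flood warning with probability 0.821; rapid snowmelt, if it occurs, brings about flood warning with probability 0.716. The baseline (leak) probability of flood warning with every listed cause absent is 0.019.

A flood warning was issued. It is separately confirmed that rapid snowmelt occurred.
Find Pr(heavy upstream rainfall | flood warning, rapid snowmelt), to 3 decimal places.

Under noisy-OR, P(flood warning | causes) = 1 − (1−0.019)·∏(1−qᵢ) over the active causes.
For the numerator, keep only heavy upstream rainfall=true terms: 0.169248 + 0.054886 = 0.224134
Normalizer over all consistent configurations: 0.721396·0.77·0.76 + 0.95013·0.77·0.24 + 0.968239·0.23·0.76 + 0.994315·0.23·0.24 = 0.821879
Posterior = 0.224134 / 0.821879 ≈ 0.273

Pr(heavy upstream rainfall | flood warning, rapid snowmelt) ≈ 0.273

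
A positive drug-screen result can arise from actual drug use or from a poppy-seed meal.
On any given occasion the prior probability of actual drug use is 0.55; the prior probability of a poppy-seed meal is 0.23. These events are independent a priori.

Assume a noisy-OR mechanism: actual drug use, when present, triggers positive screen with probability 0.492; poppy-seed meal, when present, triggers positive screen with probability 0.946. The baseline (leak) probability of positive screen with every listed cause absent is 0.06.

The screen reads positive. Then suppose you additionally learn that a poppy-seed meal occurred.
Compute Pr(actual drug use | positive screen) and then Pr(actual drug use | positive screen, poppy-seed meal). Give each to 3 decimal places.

Pr(actual drug use | positive screen) ≈ 0.743; Pr(actual drug use | positive screen, poppy-seed meal) ≈ 0.556

Under noisy-OR, P(positive screen | causes) = 1 − (1−0.06)·∏(1−qᵢ) over the active causes.
Numerator (weight on configurations with actual drug use): 0.221270 + 0.123238 = 0.344508
The normalizing constant is 0.06*0.45*0.77 + 0.94924*0.45*0.23 + 0.52248*0.55*0.77 + 0.974214*0.55*0.23 = 0.463544
Posterior = 0.344508 / 0.463544 ≈ 0.743

Now also conditioning on poppy-seed meal=true:
Sum P(positive screen|·) weighted by the priors over both values of actual drug use:
  P(positive screen | poppy-seed meal) = 0.94924×0.45 + 0.974214×0.55
        = 0.427158 + 0.535818 = 0.962976
The terms with actual drug use present sum to 0.535818, so
  P(actual drug use | positive screen, poppy-seed meal) = 0.535818 / 0.962976 ≈ 0.556
Conditioning on poppy-seed meal lowers the posterior on actual drug use: the classic explaining-away effect in a common-effect structure.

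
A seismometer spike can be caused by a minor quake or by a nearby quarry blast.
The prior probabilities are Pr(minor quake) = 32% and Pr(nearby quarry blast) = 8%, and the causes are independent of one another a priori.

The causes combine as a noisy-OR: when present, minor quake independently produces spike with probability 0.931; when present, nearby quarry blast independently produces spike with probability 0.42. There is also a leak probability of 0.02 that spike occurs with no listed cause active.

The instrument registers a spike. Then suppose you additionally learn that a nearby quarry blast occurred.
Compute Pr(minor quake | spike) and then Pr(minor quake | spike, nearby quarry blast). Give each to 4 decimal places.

Under noisy-OR, P(spike | causes) = 1 − (1−0.02)·∏(1−qᵢ) over the active causes.
P(spike) = 0.02*0.68*0.92 + 0.4316*0.68*0.08 + 0.93238*0.32*0.92 + 0.96078*0.32*0.08 = 0.012512 + 0.023479 + 0.274493 + 0.024596 = 0.335080
The minor quake-present share is 0.274493 + 0.024596 = 0.299089.
P(minor quake | spike) = 0.299089 / 0.335080 ≈ 0.8926

Now condition on the additional information:
P(spike | nearby quarry blast) = 0.4316·0.68 + 0.96078·0.32 = 0.293488 + 0.307450 = 0.600938
Of this, 0.307450 comes from 0.96078·0.32 (the minor quake=true cases).
P(minor quake | spike, nearby quarry blast) = 0.307450 / 0.600938 ≈ 0.5116
Conditioning on nearby quarry blast lowers the posterior on minor quake: the classic explaining-away effect in a common-effect structure.

Pr(minor quake | spike) ≈ 0.8926; Pr(minor quake | spike, nearby quarry blast) ≈ 0.5116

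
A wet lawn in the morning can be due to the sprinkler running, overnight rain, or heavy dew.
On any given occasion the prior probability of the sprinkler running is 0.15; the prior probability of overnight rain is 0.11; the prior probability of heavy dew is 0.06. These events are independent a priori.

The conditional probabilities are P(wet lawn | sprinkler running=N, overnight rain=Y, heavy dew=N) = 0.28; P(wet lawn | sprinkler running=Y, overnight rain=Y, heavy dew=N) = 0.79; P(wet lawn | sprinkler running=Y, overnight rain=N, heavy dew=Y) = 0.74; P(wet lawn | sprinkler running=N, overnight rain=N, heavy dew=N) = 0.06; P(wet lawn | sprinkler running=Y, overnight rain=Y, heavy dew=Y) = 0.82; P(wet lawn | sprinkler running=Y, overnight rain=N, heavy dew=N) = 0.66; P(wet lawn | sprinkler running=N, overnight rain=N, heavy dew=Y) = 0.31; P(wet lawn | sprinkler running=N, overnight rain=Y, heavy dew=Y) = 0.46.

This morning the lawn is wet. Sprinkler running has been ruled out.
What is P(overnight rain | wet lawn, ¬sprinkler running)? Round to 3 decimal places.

P(wet lawn | ¬sprinkler running) = 0.06*0.89*0.94 + 0.31*0.89*0.06 + 0.28*0.11*0.94 + 0.46*0.11*0.06 = 0.050196 + 0.016554 + 0.028952 + 0.003036 = 0.098738
Of this, 0.031988 comes from 0.028952 + 0.003036 (the overnight rain=true cases).
Hence the posterior is 0.031988/0.098738 ≈ 0.324.

P(overnight rain | wet lawn, ¬sprinkler running) ≈ 0.324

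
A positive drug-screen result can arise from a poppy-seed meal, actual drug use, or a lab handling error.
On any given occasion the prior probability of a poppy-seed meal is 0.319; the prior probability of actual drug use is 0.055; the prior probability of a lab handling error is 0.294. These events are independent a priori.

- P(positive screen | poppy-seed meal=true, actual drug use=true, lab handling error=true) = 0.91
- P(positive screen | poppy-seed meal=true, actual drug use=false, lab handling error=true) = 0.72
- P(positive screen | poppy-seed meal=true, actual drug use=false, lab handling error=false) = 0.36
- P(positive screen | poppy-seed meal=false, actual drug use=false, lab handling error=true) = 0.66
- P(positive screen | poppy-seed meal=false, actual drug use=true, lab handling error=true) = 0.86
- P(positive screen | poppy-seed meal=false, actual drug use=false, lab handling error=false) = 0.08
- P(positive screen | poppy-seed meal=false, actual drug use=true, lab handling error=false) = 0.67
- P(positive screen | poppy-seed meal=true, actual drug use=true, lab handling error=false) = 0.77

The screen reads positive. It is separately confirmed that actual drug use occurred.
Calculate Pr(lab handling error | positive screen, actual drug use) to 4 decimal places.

Pr(lab handling error | positive screen, actual drug use) ≈ 0.3420

P(positive screen | actual drug use) = 0.67·0.681·0.706 + 0.86·0.681·0.294 + 0.77·0.319·0.706 + 0.91·0.319·0.294 = 0.322127 + 0.172184 + 0.173415 + 0.085345 = 0.753071
Restricting to configurations with lab handling error present: 0.172184 + 0.085345 = 0.257529.
Hence the posterior is 0.257529/0.753071 ≈ 0.3420.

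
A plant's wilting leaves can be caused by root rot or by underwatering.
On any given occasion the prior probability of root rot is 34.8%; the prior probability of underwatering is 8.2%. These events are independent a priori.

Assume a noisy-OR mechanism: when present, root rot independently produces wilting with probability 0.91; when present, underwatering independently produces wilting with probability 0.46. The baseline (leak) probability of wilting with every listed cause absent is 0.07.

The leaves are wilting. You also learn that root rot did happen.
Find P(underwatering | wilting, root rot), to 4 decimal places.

Under noisy-OR, P(wilting | causes) = 1 − (1−0.07)·∏(1−qᵢ) over the active causes.
P(wilting | root rot) = 0.9163·0.918 + 0.954802·0.082 = 0.841163 + 0.078294 = 0.919457
Of this, 0.078294 comes from 0.954802·0.082 (the underwatering=true cases).
Hence the posterior is 0.078294/0.919457 ≈ 0.0852.

P(underwatering | wilting, root rot) ≈ 0.0852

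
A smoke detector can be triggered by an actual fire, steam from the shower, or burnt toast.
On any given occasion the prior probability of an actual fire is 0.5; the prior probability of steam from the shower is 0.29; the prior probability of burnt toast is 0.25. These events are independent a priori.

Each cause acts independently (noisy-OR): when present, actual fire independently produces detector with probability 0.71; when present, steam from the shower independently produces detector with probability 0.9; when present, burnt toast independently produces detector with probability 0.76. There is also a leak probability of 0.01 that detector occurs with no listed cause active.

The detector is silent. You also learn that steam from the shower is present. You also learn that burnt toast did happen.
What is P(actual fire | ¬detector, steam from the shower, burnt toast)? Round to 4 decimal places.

Under noisy-OR, P(detector | causes) = 1 − (1−0.01)·∏(1−qᵢ) over the active causes.
Numerator (weight on configurations with actual fire): 0.00689×0.5 = 0.003445
The normalizing constant is 0.02376×0.5 + 0.00689×0.5 = 0.015325
P(actual fire | ¬detector, steam from the shower, burnt toast) = 0.003445/0.015325 ≈ 0.2248

P(actual fire | ¬detector, steam from the shower, burnt toast) ≈ 0.2248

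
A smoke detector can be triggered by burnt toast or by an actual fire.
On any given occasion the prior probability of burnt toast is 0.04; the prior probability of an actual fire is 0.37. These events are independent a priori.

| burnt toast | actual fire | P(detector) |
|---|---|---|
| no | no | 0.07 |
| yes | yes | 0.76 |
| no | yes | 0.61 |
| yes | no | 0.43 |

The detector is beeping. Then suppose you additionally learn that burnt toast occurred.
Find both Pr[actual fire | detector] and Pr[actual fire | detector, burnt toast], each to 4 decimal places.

P(detector) = 0.07×0.96×0.63 + 0.61×0.96×0.37 + 0.43×0.04×0.63 + 0.76×0.04×0.37 = 0.042336 + 0.216672 + 0.010836 + 0.011248 = 0.281092
Restricting to configurations with actual fire present: 0.216672 + 0.011248 = 0.227920.
Hence the posterior is 0.227920/0.281092 ≈ 0.8108.

Now also conditioning on burnt toast=true:
P(detector | burnt toast) = 0.43×0.63 + 0.76×0.37 = 0.270900 + 0.281200 = 0.552100
Of this, 0.281200 comes from 0.76×0.37 (the actual fire=true cases).
P(actual fire | detector, burnt toast) = 0.281200 / 0.552100 ≈ 0.5093
The drop from 0.8108 to 0.5093 is the explaining-away (discounting) effect.

Pr[actual fire | detector] ≈ 0.8108; Pr[actual fire | detector, burnt toast] ≈ 0.5093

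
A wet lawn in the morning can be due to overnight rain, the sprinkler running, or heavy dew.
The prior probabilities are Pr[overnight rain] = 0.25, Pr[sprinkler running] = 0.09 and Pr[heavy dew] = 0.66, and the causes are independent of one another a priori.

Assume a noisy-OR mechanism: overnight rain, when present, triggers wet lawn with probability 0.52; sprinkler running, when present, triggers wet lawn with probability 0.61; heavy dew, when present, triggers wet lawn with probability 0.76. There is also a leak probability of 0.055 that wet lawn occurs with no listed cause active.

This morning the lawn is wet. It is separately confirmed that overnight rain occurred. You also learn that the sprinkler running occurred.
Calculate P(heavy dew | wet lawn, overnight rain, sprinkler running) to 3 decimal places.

P(heavy dew | wet lawn, overnight rain, sprinkler running) ≈ 0.693

Under noisy-OR, P(wet lawn | causes) = 1 − (1−0.055)·∏(1−qᵢ) over the active causes.
Enumerate both values of heavy dew and weight by the priors:
  P(wet lawn | overnight rain, sprinkler running) = 0.823096×0.34 + 0.957543×0.66
        = 0.279853 + 0.631978 = 0.911831
Keeping only the heavy dew-present terms gives 0.631978, so
  P(heavy dew | wet lawn, overnight rain, sprinkler running) = 0.631978 / 0.911831 ≈ 0.693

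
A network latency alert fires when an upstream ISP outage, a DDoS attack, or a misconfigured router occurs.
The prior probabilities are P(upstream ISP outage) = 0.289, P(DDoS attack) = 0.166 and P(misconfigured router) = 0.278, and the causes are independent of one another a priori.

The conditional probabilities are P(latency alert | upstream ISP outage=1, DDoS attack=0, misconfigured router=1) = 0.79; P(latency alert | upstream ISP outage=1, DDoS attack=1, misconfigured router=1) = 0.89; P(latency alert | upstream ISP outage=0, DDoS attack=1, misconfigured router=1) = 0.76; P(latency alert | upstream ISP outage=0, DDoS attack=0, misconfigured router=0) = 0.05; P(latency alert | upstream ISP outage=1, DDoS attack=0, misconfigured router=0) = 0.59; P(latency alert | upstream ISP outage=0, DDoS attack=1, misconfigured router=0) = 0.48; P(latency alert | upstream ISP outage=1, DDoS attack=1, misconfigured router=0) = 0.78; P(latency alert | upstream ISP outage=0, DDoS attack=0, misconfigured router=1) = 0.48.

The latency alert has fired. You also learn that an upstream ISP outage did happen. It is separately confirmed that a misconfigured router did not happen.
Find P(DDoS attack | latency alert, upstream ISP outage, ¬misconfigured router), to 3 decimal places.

Numerator (weight on configurations with DDoS attack): 0.78×0.166 = 0.129480
Normalizer over all consistent configurations: 0.59×0.834 + 0.78×0.166 = 0.621540
Posterior = 0.129480 / 0.621540 ≈ 0.208

P(DDoS attack | latency alert, upstream ISP outage, ¬misconfigured router) ≈ 0.208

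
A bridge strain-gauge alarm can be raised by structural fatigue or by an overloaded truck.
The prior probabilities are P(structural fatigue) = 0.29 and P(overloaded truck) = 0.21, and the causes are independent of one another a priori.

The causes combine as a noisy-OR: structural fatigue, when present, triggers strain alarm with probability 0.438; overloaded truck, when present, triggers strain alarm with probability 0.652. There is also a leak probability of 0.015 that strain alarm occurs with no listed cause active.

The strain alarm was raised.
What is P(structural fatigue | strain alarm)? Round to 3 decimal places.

P(structural fatigue | strain alarm) ≈ 0.587

Under noisy-OR, P(strain alarm | causes) = 1 − (1−0.015)·∏(1−qᵢ) over the active causes.
P(strain alarm) = 0.015·0.71·0.79 + 0.65722·0.71·0.21 + 0.44643·0.29·0.79 + 0.807358·0.29·0.21 = 0.008414 + 0.097992 + 0.102277 + 0.049168 = 0.257851
Restricting to configurations with structural fatigue present: 0.102277 + 0.049168 = 0.151445.
So P(structural fatigue | strain alarm) = 0.151445/0.257851 ≈ 0.587.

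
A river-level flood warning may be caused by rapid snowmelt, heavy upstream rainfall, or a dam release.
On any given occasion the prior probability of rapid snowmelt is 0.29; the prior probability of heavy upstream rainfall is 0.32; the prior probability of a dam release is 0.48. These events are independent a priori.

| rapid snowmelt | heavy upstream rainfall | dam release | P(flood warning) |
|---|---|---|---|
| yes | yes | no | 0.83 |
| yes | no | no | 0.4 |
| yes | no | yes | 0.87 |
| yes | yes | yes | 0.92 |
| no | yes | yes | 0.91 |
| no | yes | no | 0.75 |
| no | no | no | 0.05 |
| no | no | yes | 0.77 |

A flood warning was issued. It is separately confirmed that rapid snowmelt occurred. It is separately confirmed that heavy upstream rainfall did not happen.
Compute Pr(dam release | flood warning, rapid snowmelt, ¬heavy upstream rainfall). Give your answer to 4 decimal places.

Pr(dam release | flood warning, rapid snowmelt, ¬heavy upstream rainfall) ≈ 0.6675

Sum P(flood warning|·) weighted by the priors over both values of dam release:
  P(flood warning | rapid snowmelt, ¬heavy upstream rainfall) = 0.4·0.52 + 0.87·0.48
        = 0.208000 + 0.417600 = 0.625600
The terms with dam release present sum to 0.417600, so
  P(dam release | flood warning, rapid snowmelt, ¬heavy upstream rainfall) = 0.417600 / 0.625600 ≈ 0.6675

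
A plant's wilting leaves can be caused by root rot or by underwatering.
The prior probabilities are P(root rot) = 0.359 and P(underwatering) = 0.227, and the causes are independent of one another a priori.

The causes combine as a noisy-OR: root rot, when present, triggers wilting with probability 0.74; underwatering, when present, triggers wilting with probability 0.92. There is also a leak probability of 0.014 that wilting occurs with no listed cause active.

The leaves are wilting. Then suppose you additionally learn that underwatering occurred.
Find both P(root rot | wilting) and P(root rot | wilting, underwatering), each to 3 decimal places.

Under noisy-OR, P(wilting | causes) = 1 − (1−0.014)·∏(1−qᵢ) over the active causes.
P(wilting) = 0.014×0.641×0.773 + 0.92112×0.641×0.227 + 0.74364×0.359×0.773 + 0.979491×0.359×0.227 = 0.006937 + 0.134029 + 0.206365 + 0.079822 = 0.427153
The root rot-present share is 0.206365 + 0.079822 = 0.286187.
So P(root rot | wilting) = 0.286187/0.427153 ≈ 0.670.

With the extra evidence:
For the numerator, keep only root rot=true terms: 0.979491×0.359 = 0.351637
Denominator P(wilting | underwatering): 0.92112×0.641 + 0.979491×0.359 = 0.942075
Posterior = 0.351637 / 0.942075 ≈ 0.373

P(root rot | wilting) ≈ 0.670; P(root rot | wilting, underwatering) ≈ 0.373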